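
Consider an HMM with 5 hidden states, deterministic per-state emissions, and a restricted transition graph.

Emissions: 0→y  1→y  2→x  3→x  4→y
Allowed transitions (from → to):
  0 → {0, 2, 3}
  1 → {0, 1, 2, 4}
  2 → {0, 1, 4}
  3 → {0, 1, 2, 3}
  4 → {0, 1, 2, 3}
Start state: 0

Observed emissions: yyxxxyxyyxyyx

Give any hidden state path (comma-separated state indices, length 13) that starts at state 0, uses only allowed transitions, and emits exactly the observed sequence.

  pos 0: y in {0,1,4}, choose 0; start
  pos 1: y in {0,1,4}, choose 0; 0->0 ok
  pos 2: x in {2,3}, choose 3; 0->3 ok
  pos 3: x in {2,3}, choose 3; 3->3 ok
  pos 4: x in {2,3}, choose 3; 3->3 ok
  pos 5: y in {0,1,4}, choose 0; 3->0 ok
  pos 6: x in {2,3}, choose 3; 0->3 ok
  pos 7: y in {0,1,4}, choose 1; 3->1 ok
  pos 8: y in {0,1,4}, choose 1; 1->1 ok
  pos 9: x in {2,3}, choose 2; 1->2 ok
  pos 10: y in {0,1,4}, choose 1; 2->1 ok
  pos 11: y in {0,1,4}, choose 1; 1->1 ok
  pos 12: x in {2,3}, choose 2; 1->2 ok

0,0,3,3,3,0,3,1,1,2,1,1,2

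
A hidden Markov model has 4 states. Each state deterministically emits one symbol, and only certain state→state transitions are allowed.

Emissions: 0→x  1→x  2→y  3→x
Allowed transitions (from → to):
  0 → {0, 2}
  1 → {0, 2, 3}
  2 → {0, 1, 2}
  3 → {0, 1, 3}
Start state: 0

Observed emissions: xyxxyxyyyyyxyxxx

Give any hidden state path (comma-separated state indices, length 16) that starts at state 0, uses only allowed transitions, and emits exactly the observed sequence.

0,2,0,0,2,1,2,2,2,2,2,1,2,1,3,1

  [0] x  {0,1,3}  => 0  start
  [1] y  {2}  => 2  0->2 ok
  [2] x  {0,1,3}  => 0  2->0 ok
  [3] x  {0,1,3}  => 0  0->0 ok
  [4] y  {2}  => 2  0->2 ok
  [5] x  {0,1,3}  => 1  2->1 ok
  [6] y  {2}  => 2  1->2 ok
  [7] y  {2}  => 2  2->2 ok
  [8] y  {2}  => 2  2->2 ok
  [9] y  {2}  => 2  2->2 ok
  [10] y  {2}  => 2  2->2 ok
  [11] x  {0,1,3}  => 1  2->1 ok
  [12] y  {2}  => 2  1->2 ok
  [13] x  {0,1,3}  => 1  2->1 ok
  [14] x  {0,1,3}  => 3  1->3 ok
  [15] x  {0,1,3}  => 1  3->1 ok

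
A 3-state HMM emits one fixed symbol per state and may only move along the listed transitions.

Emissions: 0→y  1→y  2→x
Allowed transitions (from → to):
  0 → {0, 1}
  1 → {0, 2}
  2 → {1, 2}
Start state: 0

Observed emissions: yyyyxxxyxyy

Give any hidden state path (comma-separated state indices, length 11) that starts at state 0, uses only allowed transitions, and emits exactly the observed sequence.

  [0] y  {0,1}  => 0  start
  [1] y  {0,1}  => 0  0->0 ok
  [2] y  {0,1}  => 0  0->0 ok
  [3] y  {0,1}  => 1  0->1 ok
  [4] x  {2}  => 2  1->2 ok
  [5] x  {2}  => 2  2->2 ok
  [6] x  {2}  => 2  2->2 ok
  [7] y  {0,1}  => 1  2->1 ok
  [8] x  {2}  => 2  1->2 ok
  [9] y  {0,1}  => 1  2->1 ok
  [10] y  {0,1}  => 0  1->0 ok

0,0,0,1,2,2,2,1,2,1,0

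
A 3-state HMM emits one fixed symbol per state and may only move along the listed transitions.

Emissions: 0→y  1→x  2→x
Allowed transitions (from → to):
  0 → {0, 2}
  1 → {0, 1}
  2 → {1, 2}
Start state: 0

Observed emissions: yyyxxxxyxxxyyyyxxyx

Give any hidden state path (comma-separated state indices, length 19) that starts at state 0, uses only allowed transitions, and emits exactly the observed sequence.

  0: obs=y cand={0} pick 0 [start]
  1: obs=y cand={0} pick 0 [0->0 ok]
  2: obs=y cand={0} pick 0 [0->0 ok]
  3: obs=x cand={1,2} pick 2 [0->2 ok]
  4: obs=x cand={1,2} pick 2 [2->2 ok]
  5: obs=x cand={1,2} pick 2 [2->2 ok]
  6: obs=x cand={1,2} pick 1 [2->1 ok]
  7: obs=y cand={0} pick 0 [1->0 ok]
  8: obs=x cand={1,2} pick 2 [0->2 ok]
  9: obs=x cand={1,2} pick 2 [2->2 ok]
  10: obs=x cand={1,2} pick 1 [2->1 ok]
  11: obs=y cand={0} pick 0 [1->0 ok]
  12: obs=y cand={0} pick 0 [0->0 ok]
  13: obs=y cand={0} pick 0 [0->0 ok]
  14: obs=y cand={0} pick 0 [0->0 ok]
  15: obs=x cand={1,2} pick 2 [0->2 ok]
  16: obs=x cand={1,2} pick 1 [2->1 ok]
  17: obs=y cand={0} pick 0 [1->0 ok]
  18: obs=x cand={1,2} pick 2 [0->2 ok]

0,0,0,2,2,2,1,0,2,2,1,0,0,0,0,2,1,0,2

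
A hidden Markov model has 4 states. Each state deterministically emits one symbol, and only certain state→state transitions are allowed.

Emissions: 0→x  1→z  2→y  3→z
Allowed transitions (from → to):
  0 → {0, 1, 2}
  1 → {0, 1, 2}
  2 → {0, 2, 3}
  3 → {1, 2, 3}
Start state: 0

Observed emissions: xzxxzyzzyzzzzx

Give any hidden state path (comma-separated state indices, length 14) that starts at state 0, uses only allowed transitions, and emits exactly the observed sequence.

0,1,0,0,1,2,3,1,2,3,3,3,1,0

  [0] x  {0}  => 0  start
  [1] z  {1,3}  => 1  0->1 ok
  [2] x  {0}  => 0  1->0 ok
  [3] x  {0}  => 0  0->0 ok
  [4] z  {1,3}  => 1  0->1 ok
  [5] y  {2}  => 2  1->2 ok
  [6] z  {1,3}  => 3  2->3 ok
  [7] z  {1,3}  => 1  3->1 ok
  [8] y  {2}  => 2  1->2 ok
  [9] z  {1,3}  => 3  2->3 ok
  [10] z  {1,3}  => 3  3->3 ok
  [11] z  {1,3}  => 3  3->3 ok
  [12] z  {1,3}  => 1  3->1 ok
  [13] x  {0}  => 0  1->0 ok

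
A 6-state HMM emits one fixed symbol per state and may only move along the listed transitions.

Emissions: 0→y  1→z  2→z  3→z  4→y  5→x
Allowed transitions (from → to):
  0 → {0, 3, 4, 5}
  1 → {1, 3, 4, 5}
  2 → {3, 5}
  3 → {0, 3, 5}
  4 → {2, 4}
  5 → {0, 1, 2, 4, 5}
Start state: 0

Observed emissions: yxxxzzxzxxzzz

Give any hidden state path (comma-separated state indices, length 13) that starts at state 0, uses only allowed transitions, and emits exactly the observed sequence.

0,5,5,5,1,1,5,2,5,5,2,3,3

  pos 0: y in {0,4}, choose 0; start
  pos 1: x in {5}, choose 5; 0->5 ok
  pos 2: x in {5}, choose 5; 5->5 ok
  pos 3: x in {5}, choose 5; 5->5 ok
  pos 4: z in {1,2,3}, choose 1; 5->1 ok
  pos 5: z in {1,2,3}, choose 1; 1->1 ok
  pos 6: x in {5}, choose 5; 1->5 ok
  pos 7: z in {1,2,3}, choose 2; 5->2 ok
  pos 8: x in {5}, choose 5; 2->5 ok
  pos 9: x in {5}, choose 5; 5->5 ok
  pos 10: z in {1,2,3}, choose 2; 5->2 ok
  pos 11: z in {1,2,3}, choose 3; 2->3 ok
  pos 12: z in {1,2,3}, choose 3; 3->3 ok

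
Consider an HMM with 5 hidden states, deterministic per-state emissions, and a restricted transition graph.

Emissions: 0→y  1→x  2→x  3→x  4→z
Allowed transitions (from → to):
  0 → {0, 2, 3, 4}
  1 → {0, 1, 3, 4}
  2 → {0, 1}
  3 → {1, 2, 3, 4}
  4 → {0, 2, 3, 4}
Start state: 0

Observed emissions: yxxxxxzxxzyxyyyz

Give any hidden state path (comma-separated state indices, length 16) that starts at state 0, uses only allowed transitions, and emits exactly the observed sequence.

  t0 'y' -> {0}, take 0 (start)
  t1 'x' -> {1,2,3}, take 2 (0->2 ok)
  t2 'x' -> {1,2,3}, take 1 (2->1 ok)
  t3 'x' -> {1,2,3}, take 1 (1->1 ok)
  t4 'x' -> {1,2,3}, take 1 (1->1 ok)
  t5 'x' -> {1,2,3}, take 1 (1->1 ok)
  t6 'z' -> {4}, take 4 (1->4 ok)
  t7 'x' -> {1,2,3}, take 2 (4->2 ok)
  t8 'x' -> {1,2,3}, take 1 (2->1 ok)
  t9 'z' -> {4}, take 4 (1->4 ok)
  t10 'y' -> {0}, take 0 (4->0 ok)
  t11 'x' -> {1,2,3}, take 2 (0->2 ok)
  t12 'y' -> {0}, take 0 (2->0 ok)
  t13 'y' -> {0}, take 0 (0->0 ok)
  t14 'y' -> {0}, take 0 (0->0 ok)
  t15 'z' -> {4}, take 4 (0->4 ok)

0,2,1,1,1,1,4,2,1,4,0,2,0,0,0,4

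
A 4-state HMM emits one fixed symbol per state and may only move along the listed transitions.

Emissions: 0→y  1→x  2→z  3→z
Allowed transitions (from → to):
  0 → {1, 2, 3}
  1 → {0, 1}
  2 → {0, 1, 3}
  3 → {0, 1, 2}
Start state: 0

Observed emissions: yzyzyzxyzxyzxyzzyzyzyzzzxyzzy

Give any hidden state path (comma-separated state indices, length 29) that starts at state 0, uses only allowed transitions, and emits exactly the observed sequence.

  [0] y  {0}  => 0  start
  [1] z  {2,3}  => 2  0->2 ok
  [2] y  {0}  => 0  2->0 ok
  [3] z  {2,3}  => 2  0->2 ok
  [4] y  {0}  => 0  2->0 ok
  [5] z  {2,3}  => 3  0->3 ok
  [6] x  {1}  => 1  3->1 ok
  [7] y  {0}  => 0  1->0 ok
  [8] z  {2,3}  => 3  0->3 ok
  [9] x  {1}  => 1  3->1 ok
  [10] y  {0}  => 0  1->0 ok
  [11] z  {2,3}  => 3  0->3 ok
  [12] x  {1}  => 1  3->1 ok
  [13] y  {0}  => 0  1->0 ok
  [14] z  {2,3}  => 2  0->2 ok
  [15] z  {2,3}  => 3  2->3 ok
  [16] y  {0}  => 0  3->0 ok
  [17] z  {2,3}  => 2  0->2 ok
  [18] y  {0}  => 0  2->0 ok
  [19] z  {2,3}  => 2  0->2 ok
  [20] y  {0}  => 0  2->0 ok
  [21] z  {2,3}  => 2  0->2 ok
  [22] z  {2,3}  => 3  2->3 ok
  [23] z  {2,3}  => 2  3->2 ok
  [24] x  {1}  => 1  2->1 ok
  [25] y  {0}  => 0  1->0 ok
  [26] z  {2,3}  => 2  0->2 ok
  [27] z  {2,3}  => 3  2->3 ok
  [28] y  {0}  => 0  3->0 ok

0,2,0,2,0,3,1,0,3,1,0,3,1,0,2,3,0,2,0,2,0,2,3,2,1,0,2,3,0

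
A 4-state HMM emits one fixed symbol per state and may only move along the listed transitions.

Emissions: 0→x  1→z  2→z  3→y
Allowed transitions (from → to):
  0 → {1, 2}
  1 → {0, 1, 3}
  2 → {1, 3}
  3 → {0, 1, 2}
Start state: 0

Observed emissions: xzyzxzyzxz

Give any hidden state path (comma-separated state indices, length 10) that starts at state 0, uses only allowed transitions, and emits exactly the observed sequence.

  t0 'x' -> {0}, take 0 (start)
  t1 'z' -> {1,2}, take 2 (0->2 ok)
  t2 'y' -> {3}, take 3 (2->3 ok)
  t3 'z' -> {1,2}, take 1 (3->1 ok)
  t4 'x' -> {0}, take 0 (1->0 ok)
  t5 'z' -> {1,2}, take 1 (0->1 ok)
  t6 'y' -> {3}, take 3 (1->3 ok)
  t7 'z' -> {1,2}, take 1 (3->1 ok)
  t8 'x' -> {0}, take 0 (1->0 ok)
  t9 'z' -> {1,2}, take 2 (0->2 ok)

0,2,3,1,0,1,3,1,0,2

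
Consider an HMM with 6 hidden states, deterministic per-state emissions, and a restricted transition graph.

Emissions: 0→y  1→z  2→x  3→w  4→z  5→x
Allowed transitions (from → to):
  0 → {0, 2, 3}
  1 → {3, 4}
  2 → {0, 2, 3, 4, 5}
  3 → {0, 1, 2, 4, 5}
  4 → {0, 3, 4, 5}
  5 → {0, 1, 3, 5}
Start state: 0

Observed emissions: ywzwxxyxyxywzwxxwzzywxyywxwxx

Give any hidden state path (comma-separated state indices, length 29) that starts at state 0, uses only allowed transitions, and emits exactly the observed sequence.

  pos 0: y in {0}, choose 0; start
  pos 1: w in {3}, choose 3; 0->3 ok
  pos 2: z in {1,4}, choose 1; 3->1 ok
  pos 3: w in {3}, choose 3; 1->3 ok
  pos 4: x in {2,5}, choose 2; 3->2 ok
  pos 5: x in {2,5}, choose 2; 2->2 ok
  pos 6: y in {0}, choose 0; 2->0 ok
  pos 7: x in {2,5}, choose 2; 0->2 ok
  pos 8: y in {0}, choose 0; 2->0 ok
  pos 9: x in {2,5}, choose 2; 0->2 ok
  pos 10: y in {0}, choose 0; 2->0 ok
  pos 11: w in {3}, choose 3; 0->3 ok
  pos 12: z in {1,4}, choose 1; 3->1 ok
  pos 13: w in {3}, choose 3; 1->3 ok
  pos 14: x in {2,5}, choose 5; 3->5 ok
  pos 15: x in {2,5}, choose 5; 5->5 ok
  pos 16: w in {3}, choose 3; 5->3 ok
  pos 17: z in {1,4}, choose 1; 3->1 ok
  pos 18: z in {1,4}, choose 4; 1->4 ok
  pos 19: y in {0}, choose 0; 4->0 ok
  pos 20: w in {3}, choose 3; 0->3 ok
  pos 21: x in {2,5}, choose 5; 3->5 ok
  pos 22: y in {0}, choose 0; 5->0 ok
  pos 23: y in {0}, choose 0; 0->0 ok
  pos 24: w in {3}, choose 3; 0->3 ok
  pos 25: x in {2,5}, choose 5; 3->5 ok
  pos 26: w in {3}, choose 3; 5->3 ok
  pos 27: x in {2,5}, choose 2; 3->2 ok
  pos 28: x in {2,5}, choose 5; 2->5 ok

0,3,1,3,2,2,0,2,0,2,0,3,1,3,5,5,3,1,4,0,3,5,0,0,3,5,3,2,5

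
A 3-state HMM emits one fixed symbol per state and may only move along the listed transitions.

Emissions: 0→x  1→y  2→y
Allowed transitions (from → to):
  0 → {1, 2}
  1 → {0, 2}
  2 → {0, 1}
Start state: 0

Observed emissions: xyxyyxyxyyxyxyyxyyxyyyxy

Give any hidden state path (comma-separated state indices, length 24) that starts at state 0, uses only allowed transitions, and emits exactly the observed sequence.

  [0] x  {0}  => 0  start
  [1] y  {1,2}  => 2  0->2 ok
  [2] x  {0}  => 0  2->0 ok
  [3] y  {1,2}  => 2  0->2 ok
  [4] y  {1,2}  => 1  2->1 ok
  [5] x  {0}  => 0  1->0 ok
  [6] y  {1,2}  => 1  0->1 ok
  [7] x  {0}  => 0  1->0 ok
  [8] y  {1,2}  => 1  0->1 ok
  [9] y  {1,2}  => 2  1->2 ok
  [10] x  {0}  => 0  2->0 ok
  [11] y  {1,2}  => 1  0->1 ok
  [12] x  {0}  => 0  1->0 ok
  [13] y  {1,2}  => 1  0->1 ok
  [14] y  {1,2}  => 2  1->2 ok
  [15] x  {0}  => 0  2->0 ok
  [16] y  {1,2}  => 2  0->2 ok
  [17] y  {1,2}  => 1  2->1 ok
  [18] x  {0}  => 0  1->0 ok
  [19] y  {1,2}  => 1  0->1 ok
  [20] y  {1,2}  => 2  1->2 ok
  [21] y  {1,2}  => 1  2->1 ok
  [22] x  {0}  => 0  1->0 ok
  [23] y  {1,2}  => 2  0->2 ok

0,2,0,2,1,0,1,0,1,2,0,1,0,1,2,0,2,1,0,1,2,1,0,2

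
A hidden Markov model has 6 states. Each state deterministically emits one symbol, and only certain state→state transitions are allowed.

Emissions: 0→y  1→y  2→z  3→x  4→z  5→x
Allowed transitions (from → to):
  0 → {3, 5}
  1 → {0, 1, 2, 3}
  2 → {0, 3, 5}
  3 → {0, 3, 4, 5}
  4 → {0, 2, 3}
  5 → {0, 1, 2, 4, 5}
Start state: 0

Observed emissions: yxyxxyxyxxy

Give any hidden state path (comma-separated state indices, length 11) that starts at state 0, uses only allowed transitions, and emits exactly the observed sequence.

  0: obs=y cand={0,1} pick 0 [start]
  1: obs=x cand={3,5} pick 3 [0->3 ok]
  2: obs=y cand={0,1} pick 0 [3->0 ok]
  3: obs=x cand={3,5} pick 3 [0->3 ok]
  4: obs=x cand={3,5} pick 5 [3->5 ok]
  5: obs=y cand={0,1} pick 0 [5->0 ok]
  6: obs=x cand={3,5} pick 5 [0->5 ok]
  7: obs=y cand={0,1} pick 0 [5->0 ok]
  8: obs=x cand={3,5} pick 3 [0->3 ok]
  9: obs=x cand={3,5} pick 5 [3->5 ok]
  10: obs=y cand={0,1} pick 1 [5->1 ok]

0,3,0,3,5,0,5,0,3,5,1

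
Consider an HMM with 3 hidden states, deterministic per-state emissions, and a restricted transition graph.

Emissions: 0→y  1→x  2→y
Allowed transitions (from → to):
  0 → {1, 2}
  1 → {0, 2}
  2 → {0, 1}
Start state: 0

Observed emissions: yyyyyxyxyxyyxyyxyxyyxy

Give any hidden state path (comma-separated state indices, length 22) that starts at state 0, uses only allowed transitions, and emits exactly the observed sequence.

  pos 0: y in {0,2}, choose 0; start
  pos 1: y in {0,2}, choose 2; 0->2 ok
  pos 2: y in {0,2}, choose 0; 2->0 ok
  pos 3: y in {0,2}, choose 2; 0->2 ok
  pos 4: y in {0,2}, choose 0; 2->0 ok
  pos 5: x in {1}, choose 1; 0->1 ok
  pos 6: y in {0,2}, choose 0; 1->0 ok
  pos 7: x in {1}, choose 1; 0->1 ok
  pos 8: y in {0,2}, choose 2; 1->2 ok
  pos 9: x in {1}, choose 1; 2->1 ok
  pos 10: y in {0,2}, choose 2; 1->2 ok
  pos 11: y in {0,2}, choose 0; 2->0 ok
  pos 12: x in {1}, choose 1; 0->1 ok
  pos 13: y in {0,2}, choose 2; 1->2 ok
  pos 14: y in {0,2}, choose 0; 2->0 ok
  pos 15: x in {1}, choose 1; 0->1 ok
  pos 16: y in {0,2}, choose 0; 1->0 ok
  pos 17: x in {1}, choose 1; 0->1 ok
  pos 18: y in {0,2}, choose 0; 1->0 ok
  pos 19: y in {0,2}, choose 2; 0->2 ok
  pos 20: x in {1}, choose 1; 2->1 ok
  pos 21: y in {0,2}, choose 0; 1->0 ok

0,2,0,2,0,1,0,1,2,1,2,0,1,2,0,1,0,1,0,2,1,0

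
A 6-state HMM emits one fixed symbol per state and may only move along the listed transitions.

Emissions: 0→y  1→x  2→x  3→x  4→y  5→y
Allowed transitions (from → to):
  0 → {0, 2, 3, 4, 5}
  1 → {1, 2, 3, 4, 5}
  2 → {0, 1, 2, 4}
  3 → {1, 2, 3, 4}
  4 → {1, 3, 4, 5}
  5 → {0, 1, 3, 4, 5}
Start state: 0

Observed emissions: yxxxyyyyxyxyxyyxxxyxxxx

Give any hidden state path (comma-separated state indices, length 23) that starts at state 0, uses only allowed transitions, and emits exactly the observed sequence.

0,2,1,2,0,4,5,5,1,4,3,4,1,4,4,3,3,2,4,1,3,2,1

  pos 0: y in {0,4,5}, choose 0; start
  pos 1: x in {1,2,3}, choose 2; 0->2 ok
  pos 2: x in {1,2,3}, choose 1; 2->1 ok
  pos 3: x in {1,2,3}, choose 2; 1->2 ok
  pos 4: y in {0,4,5}, choose 0; 2->0 ok
  pos 5: y in {0,4,5}, choose 4; 0->4 ok
  pos 6: y in {0,4,5}, choose 5; 4->5 ok
  pos 7: y in {0,4,5}, choose 5; 5->5 ok
  pos 8: x in {1,2,3}, choose 1; 5->1 ok
  pos 9: y in {0,4,5}, choose 4; 1->4 ok
  pos 10: x in {1,2,3}, choose 3; 4->3 ok
  pos 11: y in {0,4,5}, choose 4; 3->4 ok
  pos 12: x in {1,2,3}, choose 1; 4->1 ok
  pos 13: y in {0,4,5}, choose 4; 1->4 ok
  pos 14: y in {0,4,5}, choose 4; 4->4 ok
  pos 15: x in {1,2,3}, choose 3; 4->3 ok
  pos 16: x in {1,2,3}, choose 3; 3->3 ok
  pos 17: x in {1,2,3}, choose 2; 3->2 ok
  pos 18: y in {0,4,5}, choose 4; 2->4 ok
  pos 19: x in {1,2,3}, choose 1; 4->1 ok
  pos 20: x in {1,2,3}, choose 3; 1->3 ok
  pos 21: x in {1,2,3}, choose 2; 3->2 ok
  pos 22: x in {1,2,3}, choose 1; 2->1 ok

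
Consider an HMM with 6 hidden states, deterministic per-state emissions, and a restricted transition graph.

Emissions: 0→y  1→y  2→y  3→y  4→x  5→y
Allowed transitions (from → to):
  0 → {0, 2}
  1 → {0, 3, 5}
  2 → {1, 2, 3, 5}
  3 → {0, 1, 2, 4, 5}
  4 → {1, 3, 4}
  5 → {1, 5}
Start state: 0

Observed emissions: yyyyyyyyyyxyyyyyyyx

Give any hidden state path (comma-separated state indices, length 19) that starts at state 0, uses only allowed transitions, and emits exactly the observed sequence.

0,2,2,5,5,1,5,5,1,3,4,3,0,2,2,5,1,3,4

  pos 0: y in {0,1,2,3,5}, choose 0; start
  pos 1: y in {0,1,2,3,5}, choose 2; 0->2 ok
  pos 2: y in {0,1,2,3,5}, choose 2; 2->2 ok
  pos 3: y in {0,1,2,3,5}, choose 5; 2->5 ok
  pos 4: y in {0,1,2,3,5}, choose 5; 5->5 ok
  pos 5: y in {0,1,2,3,5}, choose 1; 5->1 ok
  pos 6: y in {0,1,2,3,5}, choose 5; 1->5 ok
  pos 7: y in {0,1,2,3,5}, choose 5; 5->5 ok
  pos 8: y in {0,1,2,3,5}, choose 1; 5->1 ok
  pos 9: y in {0,1,2,3,5}, choose 3; 1->3 ok
  pos 10: x in {4}, choose 4; 3->4 ok
  pos 11: y in {0,1,2,3,5}, choose 3; 4->3 ok
  pos 12: y in {0,1,2,3,5}, choose 0; 3->0 ok
  pos 13: y in {0,1,2,3,5}, choose 2; 0->2 ok
  pos 14: y in {0,1,2,3,5}, choose 2; 2->2 ok
  pos 15: y in {0,1,2,3,5}, choose 5; 2->5 ok
  pos 16: y in {0,1,2,3,5}, choose 1; 5->1 ok
  pos 17: y in {0,1,2,3,5}, choose 3; 1->3 ok
  pos 18: x in {4}, choose 4; 3->4 ok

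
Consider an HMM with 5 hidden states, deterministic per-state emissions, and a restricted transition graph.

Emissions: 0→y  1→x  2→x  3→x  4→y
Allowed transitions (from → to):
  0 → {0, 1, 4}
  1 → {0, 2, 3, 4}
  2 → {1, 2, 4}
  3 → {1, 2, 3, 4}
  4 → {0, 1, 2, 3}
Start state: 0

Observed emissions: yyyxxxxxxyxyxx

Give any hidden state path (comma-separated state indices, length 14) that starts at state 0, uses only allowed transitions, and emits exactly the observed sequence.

0,0,4,3,3,1,3,1,2,4,3,4,1,2

  t0 'y' -> {0,4}, take 0 (start)
  t1 'y' -> {0,4}, take 0 (0->0 ok)
  t2 'y' -> {0,4}, take 4 (0->4 ok)
  t3 'x' -> {1,2,3}, take 3 (4->3 ok)
  t4 'x' -> {1,2,3}, take 3 (3->3 ok)
  t5 'x' -> {1,2,3}, take 1 (3->1 ok)
  t6 'x' -> {1,2,3}, take 3 (1->3 ok)
  t7 'x' -> {1,2,3}, take 1 (3->1 ok)
  t8 'x' -> {1,2,3}, take 2 (1->2 ok)
  t9 'y' -> {0,4}, take 4 (2->4 ok)
  t10 'x' -> {1,2,3}, take 3 (4->3 ok)
  t11 'y' -> {0,4}, take 4 (3->4 ok)
  t12 'x' -> {1,2,3}, take 1 (4->1 ok)
  t13 'x' -> {1,2,3}, take 2 (1->2 ok)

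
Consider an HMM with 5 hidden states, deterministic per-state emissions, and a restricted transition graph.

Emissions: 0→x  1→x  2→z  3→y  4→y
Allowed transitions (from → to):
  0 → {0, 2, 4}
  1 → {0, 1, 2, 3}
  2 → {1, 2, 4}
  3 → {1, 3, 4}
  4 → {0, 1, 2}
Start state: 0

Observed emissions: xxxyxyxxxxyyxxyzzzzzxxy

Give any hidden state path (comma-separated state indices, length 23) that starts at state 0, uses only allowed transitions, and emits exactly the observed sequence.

0,0,0,4,0,4,1,1,1,1,3,4,1,0,4,2,2,2,2,2,1,1,3

  [0] x  {0,1}  => 0  start
  [1] x  {0,1}  => 0  0->0 ok
  [2] x  {0,1}  => 0  0->0 ok
  [3] y  {3,4}  => 4  0->4 ok
  [4] x  {0,1}  => 0  4->0 ok
  [5] y  {3,4}  => 4  0->4 ok
  [6] x  {0,1}  => 1  4->1 ok
  [7] x  {0,1}  => 1  1->1 ok
  [8] x  {0,1}  => 1  1->1 ok
  [9] x  {0,1}  => 1  1->1 ok
  [10] y  {3,4}  => 3  1->3 ok
  [11] y  {3,4}  => 4  3->4 ok
  [12] x  {0,1}  => 1  4->1 ok
  [13] x  {0,1}  => 0  1->0 ok
  [14] y  {3,4}  => 4  0->4 ok
  [15] z  {2}  => 2  4->2 ok
  [16] z  {2}  => 2  2->2 ok
  [17] z  {2}  => 2  2->2 ok
  [18] z  {2}  => 2  2->2 ok
  [19] z  {2}  => 2  2->2 ok
  [20] x  {0,1}  => 1  2->1 ok
  [21] x  {0,1}  => 1  1->1 ok
  [22] y  {3,4}  => 3  1->3 ok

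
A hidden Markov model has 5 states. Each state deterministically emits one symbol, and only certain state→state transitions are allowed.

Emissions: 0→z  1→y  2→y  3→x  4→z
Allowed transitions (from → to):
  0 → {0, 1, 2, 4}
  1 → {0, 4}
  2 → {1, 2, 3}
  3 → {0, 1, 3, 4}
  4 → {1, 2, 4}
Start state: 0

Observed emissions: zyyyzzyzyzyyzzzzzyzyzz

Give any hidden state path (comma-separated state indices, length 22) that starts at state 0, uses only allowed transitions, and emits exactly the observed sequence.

  t0 'z' -> {0,4}, take 0 (start)
  t1 'y' -> {1,2}, take 2 (0->2 ok)
  t2 'y' -> {1,2}, take 2 (2->2 ok)
  t3 'y' -> {1,2}, take 1 (2->1 ok)
  t4 'z' -> {0,4}, take 0 (1->0 ok)
  t5 'z' -> {0,4}, take 4 (0->4 ok)
  t6 'y' -> {1,2}, take 1 (4->1 ok)
  t7 'z' -> {0,4}, take 0 (1->0 ok)
  t8 'y' -> {1,2}, take 1 (0->1 ok)
  t9 'z' -> {0,4}, take 4 (1->4 ok)
  t10 'y' -> {1,2}, take 2 (4->2 ok)
  t11 'y' -> {1,2}, take 1 (2->1 ok)
  t12 'z' -> {0,4}, take 4 (1->4 ok)
  t13 'z' -> {0,4}, take 4 (4->4 ok)
  t14 'z' -> {0,4}, take 4 (4->4 ok)
  t15 'z' -> {0,4}, take 4 (4->4 ok)
  t16 'z' -> {0,4}, take 4 (4->4 ok)
  t17 'y' -> {1,2}, take 1 (4->1 ok)
  t18 'z' -> {0,4}, take 0 (1->0 ok)
  t19 'y' -> {1,2}, take 1 (0->1 ok)
  t20 'z' -> {0,4}, take 0 (1->0 ok)
  t21 'z' -> {0,4}, take 4 (0->4 ok)

0,2,2,1,0,4,1,0,1,4,2,1,4,4,4,4,4,1,0,1,0,4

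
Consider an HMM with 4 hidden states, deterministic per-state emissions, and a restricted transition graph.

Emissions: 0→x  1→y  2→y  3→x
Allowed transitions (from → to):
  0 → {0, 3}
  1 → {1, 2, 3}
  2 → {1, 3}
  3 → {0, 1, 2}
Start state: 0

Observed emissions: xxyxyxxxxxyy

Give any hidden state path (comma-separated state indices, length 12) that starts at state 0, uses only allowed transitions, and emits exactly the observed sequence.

  t0 'x' -> {0,3}, take 0 (start)
  t1 'x' -> {0,3}, take 3 (0->3 ok)
  t2 'y' -> {1,2}, take 1 (3->1 ok)
  t3 'x' -> {0,3}, take 3 (1->3 ok)
  t4 'y' -> {1,2}, take 1 (3->1 ok)
  t5 'x' -> {0,3}, take 3 (1->3 ok)
  t6 'x' -> {0,3}, take 0 (3->0 ok)
  t7 'x' -> {0,3}, take 0 (0->0 ok)
  t8 'x' -> {0,3}, take 0 (0->0 ok)
  t9 'x' -> {0,3}, take 3 (0->3 ok)
  t10 'y' -> {1,2}, take 1 (3->1 ok)
  t11 'y' -> {1,2}, take 1 (1->1 ok)

0,3,1,3,1,3,0,0,0,3,1,1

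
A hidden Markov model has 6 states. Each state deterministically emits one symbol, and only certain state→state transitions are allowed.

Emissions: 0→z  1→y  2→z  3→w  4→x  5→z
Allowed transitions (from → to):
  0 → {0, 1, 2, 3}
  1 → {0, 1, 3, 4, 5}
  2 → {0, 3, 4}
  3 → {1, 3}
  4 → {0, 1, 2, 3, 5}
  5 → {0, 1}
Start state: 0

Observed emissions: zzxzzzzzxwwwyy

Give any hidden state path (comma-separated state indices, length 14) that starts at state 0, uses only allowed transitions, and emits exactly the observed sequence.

  0: obs=z cand={0,2,5} pick 0 [start]
  1: obs=z cand={0,2,5} pick 2 [0->2 ok]
  2: obs=x cand={4} pick 4 [2->4 ok]
  3: obs=z cand={0,2,5} pick 2 [4->2 ok]
  4: obs=z cand={0,2,5} pick 0 [2->0 ok]
  5: obs=z cand={0,2,5} pick 2 [0->2 ok]
  6: obs=z cand={0,2,5} pick 0 [2->0 ok]
  7: obs=z cand={0,2,5} pick 2 [0->2 ok]
  8: obs=x cand={4} pick 4 [2->4 ok]
  9: obs=w cand={3} pick 3 [4->3 ok]
  10: obs=w cand={3} pick 3 [3->3 ok]
  11: obs=w cand={3} pick 3 [3->3 ok]
  12: obs=y cand={1} pick 1 [3->1 ok]
  13: obs=y cand={1} pick 1 [1->1 ok]

0,2,4,2,0,2,0,2,4,3,3,3,1,1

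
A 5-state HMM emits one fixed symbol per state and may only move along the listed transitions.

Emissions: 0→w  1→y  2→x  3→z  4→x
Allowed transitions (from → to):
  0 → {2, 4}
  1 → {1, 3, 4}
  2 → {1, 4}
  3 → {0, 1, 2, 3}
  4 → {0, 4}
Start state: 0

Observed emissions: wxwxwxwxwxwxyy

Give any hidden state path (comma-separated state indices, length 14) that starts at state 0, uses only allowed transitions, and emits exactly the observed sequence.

0,4,0,4,0,4,0,4,0,4,0,2,1,1

  pos 0: w in {0}, choose 0; start
  pos 1: x in {2,4}, choose 4; 0->4 ok
  pos 2: w in {0}, choose 0; 4->0 ok
  pos 3: x in {2,4}, choose 4; 0->4 ok
  pos 4: w in {0}, choose 0; 4->0 ok
  pos 5: x in {2,4}, choose 4; 0->4 ok
  pos 6: w in {0}, choose 0; 4->0 ok
  pos 7: x in {2,4}, choose 4; 0->4 ok
  pos 8: w in {0}, choose 0; 4->0 ok
  pos 9: x in {2,4}, choose 4; 0->4 ok
  pos 10: w in {0}, choose 0; 4->0 ok
  pos 11: x in {2,4}, choose 2; 0->2 ok
  pos 12: y in {1}, choose 1; 2->1 ok
  pos 13: y in {1}, choose 1; 1->1 ok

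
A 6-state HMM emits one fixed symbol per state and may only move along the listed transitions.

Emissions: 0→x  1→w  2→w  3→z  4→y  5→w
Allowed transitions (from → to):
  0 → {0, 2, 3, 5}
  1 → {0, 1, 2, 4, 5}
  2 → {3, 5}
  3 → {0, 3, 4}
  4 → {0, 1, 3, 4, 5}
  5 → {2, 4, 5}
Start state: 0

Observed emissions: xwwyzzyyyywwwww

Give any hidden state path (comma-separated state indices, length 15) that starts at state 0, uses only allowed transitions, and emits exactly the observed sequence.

  pos 0: x in {0}, choose 0; start
  pos 1: w in {1,2,5}, choose 2; 0->2 ok
  pos 2: w in {1,2,5}, choose 5; 2->5 ok
  pos 3: y in {4}, choose 4; 5->4 ok
  pos 4: z in {3}, choose 3; 4->3 ok
  pos 5: z in {3}, choose 3; 3->3 ok
  pos 6: y in {4}, choose 4; 3->4 ok
  pos 7: y in {4}, choose 4; 4->4 ok
  pos 8: y in {4}, choose 4; 4->4 ok
  pos 9: y in {4}, choose 4; 4->4 ok
  pos 10: w in {1,2,5}, choose 1; 4->1 ok
  pos 11: w in {1,2,5}, choose 1; 1->1 ok
  pos 12: w in {1,2,5}, choose 1; 1->1 ok
  pos 13: w in {1,2,5}, choose 1; 1->1 ok
  pos 14: w in {1,2,5}, choose 5; 1->5 ok

0,2,5,4,3,3,4,4,4,4,1,1,1,1,5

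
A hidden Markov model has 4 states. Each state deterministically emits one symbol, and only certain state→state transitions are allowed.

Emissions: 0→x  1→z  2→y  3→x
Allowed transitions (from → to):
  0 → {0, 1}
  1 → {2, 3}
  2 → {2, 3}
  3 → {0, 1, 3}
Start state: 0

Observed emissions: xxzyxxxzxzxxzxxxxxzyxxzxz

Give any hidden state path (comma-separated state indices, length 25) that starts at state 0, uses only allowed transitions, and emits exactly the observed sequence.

0,0,1,2,3,3,3,1,3,1,3,0,1,3,3,3,3,3,1,2,3,0,1,3,1

  pos 0: x in {0,3}, choose 0; start
  pos 1: x in {0,3}, choose 0; 0->0 ok
  pos 2: z in {1}, choose 1; 0->1 ok
  pos 3: y in {2}, choose 2; 1->2 ok
  pos 4: x in {0,3}, choose 3; 2->3 ok
  pos 5: x in {0,3}, choose 3; 3->3 ok
  pos 6: x in {0,3}, choose 3; 3->3 ok
  pos 7: z in {1}, choose 1; 3->1 ok
  pos 8: x in {0,3}, choose 3; 1->3 ok
  pos 9: z in {1}, choose 1; 3->1 ok
  pos 10: x in {0,3}, choose 3; 1->3 ok
  pos 11: x in {0,3}, choose 0; 3->0 ok
  pos 12: z in {1}, choose 1; 0->1 ok
  pos 13: x in {0,3}, choose 3; 1->3 ok
  pos 14: x in {0,3}, choose 3; 3->3 ok
  pos 15: x in {0,3}, choose 3; 3->3 ok
  pos 16: x in {0,3}, choose 3; 3->3 ok
  pos 17: x in {0,3}, choose 3; 3->3 ok
  pos 18: z in {1}, choose 1; 3->1 ok
  pos 19: y in {2}, choose 2; 1->2 ok
  pos 20: x in {0,3}, choose 3; 2->3 ok
  pos 21: x in {0,3}, choose 0; 3->0 ok
  pos 22: z in {1}, choose 1; 0->1 ok
  pos 23: x in {0,3}, choose 3; 1->3 ok
  pos 24: z in {1}, choose 1; 3->1 ok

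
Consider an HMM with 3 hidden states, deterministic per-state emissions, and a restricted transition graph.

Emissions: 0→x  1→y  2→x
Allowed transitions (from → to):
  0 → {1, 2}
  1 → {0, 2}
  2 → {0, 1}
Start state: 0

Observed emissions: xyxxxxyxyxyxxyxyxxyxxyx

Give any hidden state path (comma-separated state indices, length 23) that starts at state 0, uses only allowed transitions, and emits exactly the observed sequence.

  [0] x  {0,2}  => 0  start
  [1] y  {1}  => 1  0->1 ok
  [2] x  {0,2}  => 0  1->0 ok
  [3] x  {0,2}  => 2  0->2 ok
  [4] x  {0,2}  => 0  2->0 ok
  [5] x  {0,2}  => 2  0->2 ok
  [6] y  {1}  => 1  2->1 ok
  [7] x  {0,2}  => 2  1->2 ok
  [8] y  {1}  => 1  2->1 ok
  [9] x  {0,2}  => 2  1->2 ok
  [10] y  {1}  => 1  2->1 ok
  [11] x  {0,2}  => 0  1->0 ok
  [12] x  {0,2}  => 2  0->2 ok
  [13] y  {1}  => 1  2->1 ok
  [14] x  {0,2}  => 2  1->2 ok
  [15] y  {1}  => 1  2->1 ok
  [16] x  {0,2}  => 2  1->2 ok
  [17] x  {0,2}  => 0  2->0 ok
  [18] y  {1}  => 1  0->1 ok
  [19] x  {0,2}  => 2  1->2 ok
  [20] x  {0,2}  => 0  2->0 ok
  [21] y  {1}  => 1  0->1 ok
  [22] x  {0,2}  => 2  1->2 ok

0,1,0,2,0,2,1,2,1,2,1,0,2,1,2,1,2,0,1,2,0,1,2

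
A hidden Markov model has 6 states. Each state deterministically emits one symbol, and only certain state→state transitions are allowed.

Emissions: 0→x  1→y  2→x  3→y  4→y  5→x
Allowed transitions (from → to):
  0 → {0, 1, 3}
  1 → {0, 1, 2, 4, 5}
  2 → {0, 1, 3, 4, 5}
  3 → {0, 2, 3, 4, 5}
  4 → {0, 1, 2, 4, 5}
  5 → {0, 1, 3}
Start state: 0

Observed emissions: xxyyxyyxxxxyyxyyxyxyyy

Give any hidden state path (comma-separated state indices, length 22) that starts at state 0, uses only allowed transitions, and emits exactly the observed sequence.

  t0 'x' -> {0,2,5}, take 0 (start)
  t1 'x' -> {0,2,5}, take 0 (0->0 ok)
  t2 'y' -> {1,3,4}, take 1 (0->1 ok)
  t3 'y' -> {1,3,4}, take 1 (1->1 ok)
  t4 'x' -> {0,2,5}, take 2 (1->2 ok)
  t5 'y' -> {1,3,4}, take 1 (2->1 ok)
  t6 'y' -> {1,3,4}, take 4 (1->4 ok)
  t7 'x' -> {0,2,5}, take 5 (4->5 ok)
  t8 'x' -> {0,2,5}, take 0 (5->0 ok)
  t9 'x' -> {0,2,5}, take 0 (0->0 ok)
  t10 'x' -> {0,2,5}, take 0 (0->0 ok)
  t11 'y' -> {1,3,4}, take 3 (0->3 ok)
  t12 'y' -> {1,3,4}, take 3 (3->3 ok)
  t13 'x' -> {0,2,5}, take 0 (3->0 ok)
  t14 'y' -> {1,3,4}, take 3 (0->3 ok)
  t15 'y' -> {1,3,4}, take 4 (3->4 ok)
  t16 'x' -> {0,2,5}, take 5 (4->5 ok)
  t17 'y' -> {1,3,4}, take 3 (5->3 ok)
  t18 'x' -> {0,2,5}, take 5 (3->5 ok)
  t19 'y' -> {1,3,4}, take 3 (5->3 ok)
  t20 'y' -> {1,3,4}, take 4 (3->4 ok)
  t21 'y' -> {1,3,4}, take 4 (4->4 ok)

0,0,1,1,2,1,4,5,0,0,0,3,3,0,3,4,5,3,5,3,4,4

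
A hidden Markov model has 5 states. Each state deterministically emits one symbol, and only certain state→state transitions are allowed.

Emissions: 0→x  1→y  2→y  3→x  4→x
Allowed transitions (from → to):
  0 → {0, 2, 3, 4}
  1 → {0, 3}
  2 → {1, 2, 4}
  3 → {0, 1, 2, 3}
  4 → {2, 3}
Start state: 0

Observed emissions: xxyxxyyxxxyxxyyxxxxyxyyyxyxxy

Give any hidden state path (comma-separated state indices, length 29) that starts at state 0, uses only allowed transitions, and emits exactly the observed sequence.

  pos 0: x in {0,3,4}, choose 0; start
  pos 1: x in {0,3,4}, choose 3; 0->3 ok
  pos 2: y in {1,2}, choose 1; 3->1 ok
  pos 3: x in {0,3,4}, choose 3; 1->3 ok
  pos 4: x in {0,3,4}, choose 0; 3->0 ok
  pos 5: y in {1,2}, choose 2; 0->2 ok
  pos 6: y in {1,2}, choose 1; 2->1 ok
  pos 7: x in {0,3,4}, choose 3; 1->3 ok
  pos 8: x in {0,3,4}, choose 3; 3->3 ok
  pos 9: x in {0,3,4}, choose 3; 3->3 ok
  pos 10: y in {1,2}, choose 1; 3->1 ok
  pos 11: x in {0,3,4}, choose 0; 1->0 ok
  pos 12: x in {0,3,4}, choose 0; 0->0 ok
  pos 13: y in {1,2}, choose 2; 0->2 ok
  pos 14: y in {1,2}, choose 1; 2->1 ok
  pos 15: x in {0,3,4}, choose 3; 1->3 ok
  pos 16: x in {0,3,4}, choose 3; 3->3 ok
  pos 17: x in {0,3,4}, choose 0; 3->0 ok
  pos 18: x in {0,3,4}, choose 3; 0->3 ok
  pos 19: y in {1,2}, choose 1; 3->1 ok
  pos 20: x in {0,3,4}, choose 0; 1->0 ok
  pos 21: y in {1,2}, choose 2; 0->2 ok
  pos 22: y in {1,2}, choose 2; 2->2 ok
  pos 23: y in {1,2}, choose 1; 2->1 ok
  pos 24: x in {0,3,4}, choose 3; 1->3 ok
  pos 25: y in {1,2}, choose 2; 3->2 ok
  pos 26: x in {0,3,4}, choose 4; 2->4 ok
  pos 27: x in {0,3,4}, choose 3; 4->3 ok
  pos 28: y in {1,2}, choose 2; 3->2 ok

0,3,1,3,0,2,1,3,3,3,1,0,0,2,1,3,3,0,3,1,0,2,2,1,3,2,4,3,2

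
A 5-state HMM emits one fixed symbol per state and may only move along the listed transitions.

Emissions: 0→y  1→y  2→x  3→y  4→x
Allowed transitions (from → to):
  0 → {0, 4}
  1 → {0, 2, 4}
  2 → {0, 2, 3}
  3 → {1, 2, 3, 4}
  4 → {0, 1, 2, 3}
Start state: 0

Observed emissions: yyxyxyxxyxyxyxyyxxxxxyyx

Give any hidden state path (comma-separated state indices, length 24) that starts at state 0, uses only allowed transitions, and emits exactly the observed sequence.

0,0,4,3,2,0,4,2,3,2,0,4,1,4,1,0,4,2,2,2,2,3,1,4

  t0 'y' -> {0,1,3}, take 0 (start)
  t1 'y' -> {0,1,3}, take 0 (0->0 ok)
  t2 'x' -> {2,4}, take 4 (0->4 ok)
  t3 'y' -> {0,1,3}, take 3 (4->3 ok)
  t4 'x' -> {2,4}, take 2 (3->2 ok)
  t5 'y' -> {0,1,3}, take 0 (2->0 ok)
  t6 'x' -> {2,4}, take 4 (0->4 ok)
  t7 'x' -> {2,4}, take 2 (4->2 ok)
  t8 'y' -> {0,1,3}, take 3 (2->3 ok)
  t9 'x' -> {2,4}, take 2 (3->2 ok)
  t10 'y' -> {0,1,3}, take 0 (2->0 ok)
  t11 'x' -> {2,4}, take 4 (0->4 ok)
  t12 'y' -> {0,1,3}, take 1 (4->1 ok)
  t13 'x' -> {2,4}, take 4 (1->4 ok)
  t14 'y' -> {0,1,3}, take 1 (4->1 ok)
  t15 'y' -> {0,1,3}, take 0 (1->0 ok)
  t16 'x' -> {2,4}, take 4 (0->4 ok)
  t17 'x' -> {2,4}, take 2 (4->2 ok)
  t18 'x' -> {2,4}, take 2 (2->2 ok)
  t19 'x' -> {2,4}, take 2 (2->2 ok)
  t20 'x' -> {2,4}, take 2 (2->2 ok)
  t21 'y' -> {0,1,3}, take 3 (2->3 ok)
  t22 'y' -> {0,1,3}, take 1 (3->1 ok)
  t23 'x' -> {2,4}, take 4 (1->4 ok)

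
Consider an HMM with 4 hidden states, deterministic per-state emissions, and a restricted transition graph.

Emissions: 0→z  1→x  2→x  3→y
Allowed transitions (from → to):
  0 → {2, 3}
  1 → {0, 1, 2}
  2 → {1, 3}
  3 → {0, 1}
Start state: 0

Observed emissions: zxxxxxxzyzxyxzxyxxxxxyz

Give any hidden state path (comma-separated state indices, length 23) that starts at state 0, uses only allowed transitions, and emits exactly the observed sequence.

  [0] z  {0}  => 0  start
  [1] x  {1,2}  => 2  0->2 ok
  [2] x  {1,2}  => 1  2->1 ok
  [3] x  {1,2}  => 1  1->1 ok
  [4] x  {1,2}  => 1  1->1 ok
  [5] x  {1,2}  => 2  1->2 ok
  [6] x  {1,2}  => 1  2->1 ok
  [7] z  {0}  => 0  1->0 ok
  [8] y  {3}  => 3  0->3 ok
  [9] z  {0}  => 0  3->0 ok
  [10] x  {1,2}  => 2  0->2 ok
  [11] y  {3}  => 3  2->3 ok
  [12] x  {1,2}  => 1  3->1 ok
  [13] z  {0}  => 0  1->0 ok
  [14] x  {1,2}  => 2  0->2 ok
  [15] y  {3}  => 3  2->3 ok
  [16] x  {1,2}  => 1  3->1 ok
  [17] x  {1,2}  => 1  1->1 ok
  [18] x  {1,2}  => 1  1->1 ok
  [19] x  {1,2}  => 1  1->1 ok
  [20] x  {1,2}  => 2  1->2 ok
  [21] y  {3}  => 3  2->3 ok
  [22] z  {0}  => 0  3->0 ok

0,2,1,1,1,2,1,0,3,0,2,3,1,0,2,3,1,1,1,1,2,3,0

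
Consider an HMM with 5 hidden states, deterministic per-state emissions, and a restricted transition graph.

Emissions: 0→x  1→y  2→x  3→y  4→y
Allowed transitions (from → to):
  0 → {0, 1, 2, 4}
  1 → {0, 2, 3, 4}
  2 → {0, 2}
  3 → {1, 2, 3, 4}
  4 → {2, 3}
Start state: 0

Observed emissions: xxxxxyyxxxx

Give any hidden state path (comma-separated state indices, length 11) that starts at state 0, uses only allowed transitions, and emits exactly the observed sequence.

0,0,2,2,0,4,3,2,2,0,0

  t0 'x' -> {0,2}, take 0 (start)
  t1 'x' -> {0,2}, take 0 (0->0 ok)
  t2 'x' -> {0,2}, take 2 (0->2 ok)
  t3 'x' -> {0,2}, take 2 (2->2 ok)
  t4 'x' -> {0,2}, take 0 (2->0 ok)
  t5 'y' -> {1,3,4}, take 4 (0->4 ok)
  t6 'y' -> {1,3,4}, take 3 (4->3 ok)
  t7 'x' -> {0,2}, take 2 (3->2 ok)
  t8 'x' -> {0,2}, take 2 (2->2 ok)
  t9 'x' -> {0,2}, take 0 (2->0 ok)
  t10 'x' -> {0,2}, take 0 (0->0 ok)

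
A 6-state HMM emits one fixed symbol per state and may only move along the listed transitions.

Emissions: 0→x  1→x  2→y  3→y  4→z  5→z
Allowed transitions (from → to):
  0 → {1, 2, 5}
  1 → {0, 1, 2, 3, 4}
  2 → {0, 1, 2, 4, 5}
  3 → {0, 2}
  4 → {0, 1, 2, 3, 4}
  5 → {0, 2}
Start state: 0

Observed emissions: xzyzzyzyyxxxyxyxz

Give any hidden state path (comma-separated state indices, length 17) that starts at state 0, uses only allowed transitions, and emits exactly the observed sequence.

0,5,2,4,4,2,4,2,2,0,1,1,2,1,3,0,5

  0: obs=x cand={0,1} pick 0 [start]
  1: obs=z cand={4,5} pick 5 [0->5 ok]
  2: obs=y cand={2,3} pick 2 [5->2 ok]
  3: obs=z cand={4,5} pick 4 [2->4 ok]
  4: obs=z cand={4,5} pick 4 [4->4 ok]
  5: obs=y cand={2,3} pick 2 [4->2 ok]
  6: obs=z cand={4,5} pick 4 [2->4 ok]
  7: obs=y cand={2,3} pick 2 [4->2 ok]
  8: obs=y cand={2,3} pick 2 [2->2 ok]
  9: obs=x cand={0,1} pick 0 [2->0 ok]
  10: obs=x cand={0,1} pick 1 [0->1 ok]
  11: obs=x cand={0,1} pick 1 [1->1 ok]
  12: obs=y cand={2,3} pick 2 [1->2 ok]
  13: obs=x cand={0,1} pick 1 [2->1 ok]
  14: obs=y cand={2,3} pick 3 [1->3 ok]
  15: obs=x cand={0,1} pick 0 [3->0 ok]
  16: obs=z cand={4,5} pick 5 [0->5 ok]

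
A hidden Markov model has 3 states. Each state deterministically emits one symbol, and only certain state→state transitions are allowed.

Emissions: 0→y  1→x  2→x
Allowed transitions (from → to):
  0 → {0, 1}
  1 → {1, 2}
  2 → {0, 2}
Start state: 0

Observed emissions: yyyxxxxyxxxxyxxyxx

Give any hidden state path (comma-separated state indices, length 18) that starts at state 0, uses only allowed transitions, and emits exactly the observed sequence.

0,0,0,1,2,2,2,0,1,1,1,2,0,1,2,0,1,2

  pos 0: y in {0}, choose 0; start
  pos 1: y in {0}, choose 0; 0->0 ok
  pos 2: y in {0}, choose 0; 0->0 ok
  pos 3: x in {1,2}, choose 1; 0->1 ok
  pos 4: x in {1,2}, choose 2; 1->2 ok
  pos 5: x in {1,2}, choose 2; 2->2 ok
  pos 6: x in {1,2}, choose 2; 2->2 ok
  pos 7: y in {0}, choose 0; 2->0 ok
  pos 8: x in {1,2}, choose 1; 0->1 ok
  pos 9: x in {1,2}, choose 1; 1->1 ok
  pos 10: x in {1,2}, choose 1; 1->1 ok
  pos 11: x in {1,2}, choose 2; 1->2 ok
  pos 12: y in {0}, choose 0; 2->0 ok
  pos 13: x in {1,2}, choose 1; 0->1 ok
  pos 14: x in {1,2}, choose 2; 1->2 ok
  pos 15: y in {0}, choose 0; 2->0 ok
  pos 16: x in {1,2}, choose 1; 0->1 ok
  pos 17: x in {1,2}, choose 2; 1->2 ok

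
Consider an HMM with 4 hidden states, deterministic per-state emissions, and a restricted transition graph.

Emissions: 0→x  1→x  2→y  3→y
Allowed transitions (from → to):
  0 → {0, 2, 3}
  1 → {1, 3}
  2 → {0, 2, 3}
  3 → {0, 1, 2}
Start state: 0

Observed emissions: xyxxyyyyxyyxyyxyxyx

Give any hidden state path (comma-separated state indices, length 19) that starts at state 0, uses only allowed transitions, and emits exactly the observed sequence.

  pos 0: x in {0,1}, choose 0; start
  pos 1: y in {2,3}, choose 2; 0->2 ok
  pos 2: x in {0,1}, choose 0; 2->0 ok
  pos 3: x in {0,1}, choose 0; 0->0 ok
  pos 4: y in {2,3}, choose 2; 0->2 ok
  pos 5: y in {2,3}, choose 2; 2->2 ok
  pos 6: y in {2,3}, choose 2; 2->2 ok
  pos 7: y in {2,3}, choose 3; 2->3 ok
  pos 8: x in {0,1}, choose 0; 3->0 ok
  pos 9: y in {2,3}, choose 2; 0->2 ok
  pos 10: y in {2,3}, choose 2; 2->2 ok
  pos 11: x in {0,1}, choose 0; 2->0 ok
  pos 12: y in {2,3}, choose 2; 0->2 ok
  pos 13: y in {2,3}, choose 3; 2->3 ok
  pos 14: x in {0,1}, choose 1; 3->1 ok
  pos 15: y in {2,3}, choose 3; 1->3 ok
  pos 16: x in {0,1}, choose 1; 3->1 ok
  pos 17: y in {2,3}, choose 3; 1->3 ok
  pos 18: x in {0,1}, choose 0; 3->0 ok

0,2,0,0,2,2,2,3,0,2,2,0,2,3,1,3,1,3,0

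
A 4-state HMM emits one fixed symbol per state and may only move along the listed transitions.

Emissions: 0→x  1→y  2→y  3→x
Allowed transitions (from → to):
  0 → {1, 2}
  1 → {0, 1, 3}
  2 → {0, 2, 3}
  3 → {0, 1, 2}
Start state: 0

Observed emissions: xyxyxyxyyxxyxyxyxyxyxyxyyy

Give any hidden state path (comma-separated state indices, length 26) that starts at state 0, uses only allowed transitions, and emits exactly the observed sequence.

0,1,3,2,0,2,3,2,2,3,0,2,3,1,0,1,0,2,0,1,0,1,0,2,2,2

  [0] x  {0,3}  => 0  start
  [1] y  {1,2}  => 1  0->1 ok
  [2] x  {0,3}  => 3  1->3 ok
  [3] y  {1,2}  => 2  3->2 ok
  [4] x  {0,3}  => 0  2->0 ok
  [5] y  {1,2}  => 2  0->2 ok
  [6] x  {0,3}  => 3  2->3 ok
  [7] y  {1,2}  => 2  3->2 ok
  [8] y  {1,2}  => 2  2->2 ok
  [9] x  {0,3}  => 3  2->3 ok
  [10] x  {0,3}  => 0  3->0 ok
  [11] y  {1,2}  => 2  0->2 ok
  [12] x  {0,3}  => 3  2->3 ok
  [13] y  {1,2}  => 1  3->1 ok
  [14] x  {0,3}  => 0  1->0 ok
  [15] y  {1,2}  => 1  0->1 ok
  [16] x  {0,3}  => 0  1->0 ok
  [17] y  {1,2}  => 2  0->2 ok
  [18] x  {0,3}  => 0  2->0 ok
  [19] y  {1,2}  => 1  0->1 ok
  [20] x  {0,3}  => 0  1->0 ok
  [21] y  {1,2}  => 1  0->1 ok
  [22] x  {0,3}  => 0  1->0 ok
  [23] y  {1,2}  => 2  0->2 ok
  [24] y  {1,2}  => 2  2->2 ok
  [25] y  {1,2}  => 2  2->2 ok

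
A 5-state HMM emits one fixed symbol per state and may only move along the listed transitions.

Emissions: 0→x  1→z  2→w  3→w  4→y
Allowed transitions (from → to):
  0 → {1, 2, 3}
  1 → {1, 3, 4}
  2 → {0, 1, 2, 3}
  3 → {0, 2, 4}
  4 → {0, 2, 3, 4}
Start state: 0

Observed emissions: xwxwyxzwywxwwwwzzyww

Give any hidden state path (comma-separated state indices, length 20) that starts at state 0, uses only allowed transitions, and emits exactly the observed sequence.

  0: obs=x cand={0} pick 0 [start]
  1: obs=w cand={2,3} pick 3 [0->3 ok]
  2: obs=x cand={0} pick 0 [3->0 ok]
  3: obs=w cand={2,3} pick 3 [0->3 ok]
  4: obs=y cand={4} pick 4 [3->4 ok]
  5: obs=x cand={0} pick 0 [4->0 ok]
  6: obs=z cand={1} pick 1 [0->1 ok]
  7: obs=w cand={2,3} pick 3 [1->3 ok]
  8: obs=y cand={4} pick 4 [3->4 ok]
  9: obs=w cand={2,3} pick 3 [4->3 ok]
  10: obs=x cand={0} pick 0 [3->0 ok]
  11: obs=w cand={2,3} pick 3 [0->3 ok]
  12: obs=w cand={2,3} pick 2 [3->2 ok]
  13: obs=w cand={2,3} pick 2 [2->2 ok]
  14: obs=w cand={2,3} pick 2 [2->2 ok]
  15: obs=z cand={1} pick 1 [2->1 ok]
  16: obs=z cand={1} pick 1 [1->1 ok]
  17: obs=y cand={4} pick 4 [1->4 ok]
  18: obs=w cand={2,3} pick 3 [4->3 ok]
  19: obs=w cand={2,3} pick 2 [3->2 ok]

0,3,0,3,4,0,1,3,4,3,0,3,2,2,2,1,1,4,3,2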